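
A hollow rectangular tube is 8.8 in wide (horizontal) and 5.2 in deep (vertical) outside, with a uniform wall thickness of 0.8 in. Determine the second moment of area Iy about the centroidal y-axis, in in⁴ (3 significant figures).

Decompose the section into non-overlapping parts with the origin at the bottom-left of its bounding rectangle.
Outer rectangle: 8.8 × 5.2, A = 45.76 in², x = 4.4 in, Ī = 295.3 in⁴.
Inner void (subtracted): 7.2 × 3.6, A = 25.92 in², x = 4.4 in, Ī = 111.97 in⁴.
By symmetry the centroid is at mid-width, x̄ = 4.4 in.
All pieces are centred on the centroidal y-axis, so I = ΣĪ (holes subtracted) = 183.33 in⁴.

Iy ≈ 183 in⁴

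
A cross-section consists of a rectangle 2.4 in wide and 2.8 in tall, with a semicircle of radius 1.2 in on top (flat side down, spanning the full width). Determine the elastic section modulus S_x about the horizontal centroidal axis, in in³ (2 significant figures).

S_x ≈ 5.1 in³

Split into non-overlapping primitives; take the origin at the lower-left of the bounding box.
Rectangular body: 2.4 × 2.8, A = 6.72 in², y = 1.4 in, Ī = 4.39 in⁴.
Semicircular cap: semicircle r = 1.2, A = 2.262 in², y = 3.309 in, Ī = 0.2276 in⁴.
Centroid: ȳ = ΣA·y / ΣA = 1.881 in.
Transfer each piece to the horizontal centroidal axis using Ī + A·d² with d = y − 1.881:
  rectangular body: d = -0.4808 in → contributes +5.944 in⁴
  semicircular cap: d = 1.428 in → contributes +4.843 in⁴
Total I = 10.79 in⁴.
Extreme fibre distance c = 2.119 in; S = I/c = 5.09 in³.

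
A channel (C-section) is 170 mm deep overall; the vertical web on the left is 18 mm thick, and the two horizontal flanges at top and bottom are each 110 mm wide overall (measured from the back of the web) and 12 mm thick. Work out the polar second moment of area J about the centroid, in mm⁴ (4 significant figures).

Decompose the section into non-overlapping parts with the origin at the bottom-left of its bounding rectangle.
Web: 18 × 170, A = 3 060 mm², y = 85 mm, Ī = 7 369 500 mm⁴.
Top flange (beyond web): 92 × 12, A = 1 104 mm², y = 164 mm, Ī = 13 248 mm⁴.
Bottom flange (beyond web): 92 × 12, A = 1 104 mm², y = 6 mm, Ī = 13 248 mm⁴.
By symmetry the centroid is at mid-height, ȳ = 85 mm.
Transfer each piece to the centroidal x-axis using Ī + A·d² with d = y − 85:
  web: d = 0 mm → contributes +7 369 500 mm⁴
  top flange (beyond web): d = 79 mm → contributes +6 903 312 mm⁴
  bottom flange (beyond web): d = -79 mm → contributes +6 903 312 mm⁴
Total I = 21 176 124 mm⁴.
For the y-axis: x̄ = 32.0524 mm.
Repeating about the centroidal y-axis gives I_y = 5 519 714 mm⁴.
Polar second moment: J = I_x + I_y = 26 695 838 mm⁴.

J ≈ 2.670 × 10⁷ mm⁴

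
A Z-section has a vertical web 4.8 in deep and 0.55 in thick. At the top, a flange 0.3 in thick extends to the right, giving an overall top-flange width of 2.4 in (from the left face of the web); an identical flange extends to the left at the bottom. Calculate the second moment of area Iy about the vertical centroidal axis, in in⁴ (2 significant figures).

Iy ≈ 2.0 in⁴

Decompose the section into non-overlapping parts with the origin at the bottom-left of its bounding rectangle.
Web: 0.55 × 4.8, A = 2.64 in², x = 2.125 in, Ī = 0.06655 in⁴.
Top flange (beyond web): 1.85 × 0.3, A = 0.555 in², x = 3.325 in, Ī = 0.1583 in⁴.
Bottom flange (beyond web): 1.85 × 0.3, A = 0.555 in², x = 0.925 in, Ī = 0.1583 in⁴.
Centroid: x̄ = ΣA·x / ΣA = 2.125 in.
Transfer each piece to the vertical centroidal axis using Ī + A·d² with d = x − 2.125:
  web: d = 0 in → contributes +0.06655 in⁴
  top flange (beyond web): d = 1.2 in → contributes +0.9575 in⁴
  bottom flange (beyond web): d = -1.2 in → contributes +0.9575 in⁴
Total I = 1.982 in⁴.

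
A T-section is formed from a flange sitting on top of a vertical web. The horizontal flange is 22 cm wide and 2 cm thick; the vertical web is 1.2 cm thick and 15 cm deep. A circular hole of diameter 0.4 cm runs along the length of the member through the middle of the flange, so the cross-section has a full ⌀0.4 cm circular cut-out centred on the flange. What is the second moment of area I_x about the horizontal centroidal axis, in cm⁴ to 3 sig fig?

Break the section into simple shapes (no overlaps), measuring from the bottom-left corner of the bounding box.
Flange: 22 × 2, A = 44 cm², y = 16 cm, Ī = 14.667 cm⁴.
Web: 1.2 × 15, A = 18 cm², y = 7.5 cm, Ī = 337.5 cm⁴.
Hole (subtracted): ⌀0.4, A = 0.12566 cm², y = 16 cm, Ī = 0.0012566 cm⁴.
Centroid: ȳ = ΣA·y / ΣA = 13.527 cm.
Transfer each piece to the horizontal centroidal axis using Ī + A·d² with d = y − 13.527:
  flange: d = 2.4728 cm → contributes +283.71 cm⁴
  web: d = -6.0272 cm → contributes +991.4 cm⁴
  hole: d = 2.4728 cm → contributes −0.76963 cm⁴
Total I = 1274.3 cm⁴.

I_x ≈ 1270 cm⁴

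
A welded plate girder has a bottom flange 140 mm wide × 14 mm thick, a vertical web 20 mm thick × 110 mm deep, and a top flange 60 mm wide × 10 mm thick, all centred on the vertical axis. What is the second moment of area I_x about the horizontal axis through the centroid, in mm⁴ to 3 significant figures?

I_x ≈ 1.04 × 10⁷ mm⁴

Treat the section as a set of non-overlapping primitives; coordinates are from the bounding-box lower-left.
Bottom plate: 140 × 14, A = 1 960 mm², y = 7 mm, Ī = 32 013 mm⁴.
Web plate: 20 × 110, A = 2 200 mm², y = 69 mm, Ī = 2 218 333 mm⁴.
Top plate: 60 × 10, A = 600 mm², y = 129 mm, Ī = 5 000 mm⁴.
Centroid: ȳ = ΣA·y / ΣA = 51.034 mm.
Transfer each piece to the horizontal axis through the centroid using Ī + A·d² with d = y − 51.034:
  bottom plate: d = -44.034 mm → contributes +3 832 373 mm⁴
  web plate: d = 17.966 mm → contributes +2 928 474 mm⁴
  top plate: d = 77.966 mm → contributes +3 652 254 mm⁴
Total I = 10 413 101 mm⁴.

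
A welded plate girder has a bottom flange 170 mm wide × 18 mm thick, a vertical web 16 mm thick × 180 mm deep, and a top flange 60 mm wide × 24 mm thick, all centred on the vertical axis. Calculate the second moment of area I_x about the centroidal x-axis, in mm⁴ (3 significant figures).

Treat the section as a set of non-overlapping primitives; coordinates are from the bounding-box lower-left.
Bottom plate: 170 × 18, A = 3 060 mm², y = 9 mm, Ī = 82 620 mm⁴.
Web plate: 16 × 180, A = 2 880 mm², y = 108 mm, Ī = 7 776 000 mm⁴.
Top plate: 60 × 24, A = 1 440 mm², y = 210 mm, Ī = 69 120 mm⁴.
Centroid: ȳ = ΣA·y / ΣA = 86.854 mm.
Transfer each piece to the centroidal x-axis using Ī + A·d² with d = y − 86.854:
  bottom plate: d = -77.854 mm → contributes +18 629 868 mm⁴
  web plate: d = 21.146 mm → contributes +9 063 843 mm⁴
  top plate: d = 123.15 mm → contributes +21 906 751 mm⁴
Total I = 49 600 462 mm⁴.

I_x ≈ 4.96 × 10⁷ mm⁴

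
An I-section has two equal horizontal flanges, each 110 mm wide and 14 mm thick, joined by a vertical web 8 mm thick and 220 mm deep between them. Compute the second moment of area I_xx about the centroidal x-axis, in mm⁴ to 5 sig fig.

Split into non-overlapping primitives; take the origin at the lower-left of the bounding box.
Bottom flange: 110 × 14, A = 1 540 mm², y = 7 mm, Ī = 25153.33 mm⁴.
Web: 8 × 220, A = 1 760 mm², y = 124 mm, Ī = 7 098 667 mm⁴.
Top flange: 110 × 14, A = 1 540 mm², y = 241 mm, Ī = 25153.33 mm⁴.
By symmetry the centroid is at mid-height, ȳ = 124 mm.
Transfer each piece to the centroidal x-axis using Ī + A·d² with d = y − 124:
  bottom flange: d = -117 mm → contributes +21 106 213 mm⁴
  web: d = 0 mm → contributes +7 098 667 mm⁴
  top flange: d = 117 mm → contributes +21 106 213 mm⁴
Total I = 49 311 093 mm⁴.

I_xx ≈ 4.9311 × 10⁷ mm⁴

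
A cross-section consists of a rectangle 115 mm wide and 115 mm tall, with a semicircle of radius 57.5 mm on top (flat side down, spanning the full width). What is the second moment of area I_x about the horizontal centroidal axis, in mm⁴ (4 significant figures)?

I_x ≈ 4.079 × 10⁷ mm⁴

Split into non-overlapping primitives; take the origin at the lower-left of the bounding box.
Rectangular body: 115 × 115, A = 13 225 mm², y = 57.5 mm, Ī = 14 575 052 mm⁴.
Semicircular cap: semicircle r = 57.5, A = 5193.45 mm², y = 139.404 mm, Ī = 1 199 785 mm⁴.
Centroid: ȳ = ΣA·y / ΣA = 80.5944 mm.
Transfer each piece to the horizontal centroidal axis using Ī + A·d² with d = y − 80.5944:
  rectangular body: d = -23.0944 mm → contributes +21 628 615 mm⁴
  semicircular cap: d = 58.8094 mm → contributes +19 161 535 mm⁴
Total I = 40 790 150 mm⁴.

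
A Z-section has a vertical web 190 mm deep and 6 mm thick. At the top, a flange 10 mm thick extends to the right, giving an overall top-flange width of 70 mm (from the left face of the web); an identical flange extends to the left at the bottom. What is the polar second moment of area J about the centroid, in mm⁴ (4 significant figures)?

Decompose the section into non-overlapping parts with the origin at the bottom-left of its bounding rectangle.
Web: 6 × 190, A = 1 140 mm², y = 95 mm, Ī = 3 429 500 mm⁴.
Top flange (beyond web): 64 × 10, A = 640 mm², y = 185 mm, Ī = 5333.33 mm⁴.
Bottom flange (beyond web): 64 × 10, A = 640 mm², y = 5 mm, Ī = 5333.33 mm⁴.
Centroid: ȳ = ΣA·y / ΣA = 95 mm.
Transfer each piece to the centroidal x-axis using Ī + A·d² with d = y − 95:
  web: d = 0 mm → contributes +3 429 500 mm⁴
  top flange (beyond web): d = 90 mm → contributes +5 189 333 mm⁴
  bottom flange (beyond web): d = -90 mm → contributes +5 189 333 mm⁴
Total I = 13 808 167 mm⁴.
For the y-axis: x̄ = 67 mm.
Repeating about the centroidal y-axis gives I_y = 2 008 327 mm⁴.
Polar second moment: J = I_x + I_y = 15 816 493 mm⁴.

J ≈ 1.582 × 10⁷ mm⁴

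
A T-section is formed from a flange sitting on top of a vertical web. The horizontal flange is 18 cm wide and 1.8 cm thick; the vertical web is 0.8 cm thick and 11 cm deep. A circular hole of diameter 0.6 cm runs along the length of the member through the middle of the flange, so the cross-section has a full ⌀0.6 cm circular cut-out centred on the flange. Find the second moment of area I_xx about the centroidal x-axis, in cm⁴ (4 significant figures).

Decompose the section into non-overlapping parts with the origin at the bottom-left of its bounding rectangle.
Flange: 18 × 1.8, A = 32.4 cm², y = 11.9 cm, Ī = 8.748 cm⁴.
Web: 0.8 × 11, A = 8.8 cm², y = 5.5 cm, Ī = 88.7333 cm⁴.
Hole (subtracted): ⌀0.6, A = 0.282743 cm², y = 11.9 cm, Ī = 0.00636173 cm⁴.
Centroid: ȳ = ΣA·y / ΣA = 10.5236 cm.
Transfer each piece to the centroidal x-axis using Ī + A·d² with d = y − 10.5236:
  flange: d = 1.37644 cm → contributes +70.1323 cm⁴
  web: d = -5.02356 cm → contributes +310.812 cm⁴
  hole: d = 1.37644 cm → contributes −0.542041 cm⁴
Total I = 380.402 cm⁴.

I_xx ≈ 380.4 cm⁴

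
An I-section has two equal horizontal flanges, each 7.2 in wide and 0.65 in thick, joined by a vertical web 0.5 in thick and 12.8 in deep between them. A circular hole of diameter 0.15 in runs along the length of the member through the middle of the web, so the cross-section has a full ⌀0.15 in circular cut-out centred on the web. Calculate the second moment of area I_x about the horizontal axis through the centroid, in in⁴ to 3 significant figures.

Treat the section as a set of non-overlapping primitives; coordinates are from the bounding-box lower-left.
Bottom flange: 7.2 × 0.65, A = 4.68 in², y = 0.325 in, Ī = 0.16478 in⁴.
Web: 0.5 × 12.8, A = 6.4 in², y = 7.05 in, Ī = 87.381 in⁴.
Top flange: 7.2 × 0.65, A = 4.68 in², y = 13.775 in, Ī = 0.16478 in⁴.
Hole (subtracted): ⌀0.15, A = 0.017671 in², y = 7.05 in, Ī = 0.00002485 in⁴.
By symmetry the centroid is at mid-height, ȳ = 7.05 in.
Transfer each piece to the horizontal axis through the centroid using Ī + A·d² with d = y − 7.05:
  bottom flange: d = -6.725 in → contributes +211.82 in⁴
  web: d = 0 in → contributes +87.381 in⁴
  top flange: d = 6.725 in → contributes +211.82 in⁴
  hole: d = 0 in → contributes −0.00002485 in⁴
Total I = 511.02 in⁴.

I_x ≈ 511 in⁴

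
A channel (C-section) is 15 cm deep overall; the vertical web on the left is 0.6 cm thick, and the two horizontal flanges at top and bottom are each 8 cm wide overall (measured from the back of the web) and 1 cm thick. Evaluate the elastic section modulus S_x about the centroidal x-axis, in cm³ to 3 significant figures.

S_x ≈ 119 cm³

Break the section into simple shapes (no overlaps), measuring from the bottom-left corner of the bounding box.
Web: 0.6 × 15, A = 9 cm², y = 7.5 cm, Ī = 168.75 cm⁴.
Top flange (beyond web): 7.4 × 1, A = 7.4 cm², y = 14.5 cm, Ī = 0.61667 cm⁴.
Bottom flange (beyond web): 7.4 × 1, A = 7.4 cm², y = 0.5 cm, Ī = 0.61667 cm⁴.
By symmetry the centroid is at mid-height, ȳ = 7.5 cm.
Transfer each piece to the centroidal x-axis using Ī + A·d² with d = y − 7.5:
  web: d = 0 cm → contributes +168.75 cm⁴
  top flange (beyond web): d = 7 cm → contributes +363.22 cm⁴
  bottom flange (beyond web): d = -7 cm → contributes +363.22 cm⁴
Total I = 895.18 cm⁴.
Extreme fibre distance c = 7.5 cm; S = I/c = 119.36 cm³.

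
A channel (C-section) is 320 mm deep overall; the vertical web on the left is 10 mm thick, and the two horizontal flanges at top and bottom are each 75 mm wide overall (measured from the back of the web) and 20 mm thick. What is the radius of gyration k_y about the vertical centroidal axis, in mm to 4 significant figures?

Decompose the section into non-overlapping parts with the origin at the bottom-left of its bounding rectangle.
Web: 10 × 320, A = 3 200 mm², x = 5 mm, Ī = 26666.7 mm⁴.
Top flange (beyond web): 65 × 20, A = 1 300 mm², x = 42.5 mm, Ī = 457 708 mm⁴.
Bottom flange (beyond web): 65 × 20, A = 1 300 mm², x = 42.5 mm, Ī = 457 708 mm⁴.
Centroid: x̄ = ΣA·x / ΣA = 21.8103 mm.
Transfer each piece to the vertical centroidal axis using Ī + A·d² with d = x − 21.8103:
  web: d = -16.8103 mm → contributes +930 947 mm⁴
  top flange (beyond web): d = 20.6897 mm → contributes +1 014 189 mm⁴
  bottom flange (beyond web): d = 20.6897 mm → contributes +1 014 189 mm⁴
Total I = 2 959 325 mm⁴.
Radius of gyration: k = √(I/A) = √(2 959 325 / 5 800) = 22.5882 mm.

k_y ≈ 22.59 mm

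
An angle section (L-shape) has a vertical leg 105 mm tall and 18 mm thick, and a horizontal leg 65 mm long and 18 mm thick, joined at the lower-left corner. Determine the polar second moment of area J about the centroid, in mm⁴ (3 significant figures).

Treat the section as a set of non-overlapping primitives; coordinates are from the bounding-box lower-left.
Vertical leg: 18 × 105, A = 1 890 mm², y = 52.5 mm, Ī = 1 736 438 mm⁴.
Horizontal leg (remainder): 47 × 18, A = 846 mm², y = 9 mm, Ī = 22 842 mm⁴.
Centroid: ȳ = ΣA·y / ΣA = 39.049 mm.
Transfer each piece to the centroidal x-axis using Ī + A·d² with d = y − 39.049:
  vertical leg: d = 13.451 mm → contributes +2 078 377 mm⁴
  horizontal leg (remainder): d = -30.049 mm → contributes +786 749 mm⁴
Total I = 2 865 125 mm⁴.
For the y-axis: x̄ = 19.049 mm.
Repeating about the centroidal y-axis gives I_y = 824 045 mm⁴.
Polar second moment: J = I_x + I_y = 3 689 171 mm⁴.

J ≈ 3.69 × 10⁶ mm⁴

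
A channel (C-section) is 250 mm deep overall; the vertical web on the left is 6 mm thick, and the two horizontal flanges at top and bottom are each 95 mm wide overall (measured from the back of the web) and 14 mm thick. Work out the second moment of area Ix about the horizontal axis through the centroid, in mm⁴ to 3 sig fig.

Ix ≈ 4.26 × 10⁷ mm⁴

Break the section into simple shapes (no overlaps), measuring from the bottom-left corner of the bounding box.
Web: 6 × 250, A = 1 500 mm², y = 125 mm, Ī = 7 812 500 mm⁴.
Top flange (beyond web): 89 × 14, A = 1 246 mm², y = 243 mm, Ī = 20 351 mm⁴.
Bottom flange (beyond web): 89 × 14, A = 1 246 mm², y = 7 mm, Ī = 20 351 mm⁴.
By symmetry the centroid is at mid-height, ȳ = 125 mm.
Transfer each piece to the horizontal axis through the centroid using Ī + A·d² with d = y − 125:
  web: d = 0 mm → contributes +7 812 500 mm⁴
  top flange (beyond web): d = 118 mm → contributes +17 369 655 mm⁴
  bottom flange (beyond web): d = -118 mm → contributes +17 369 655 mm⁴
Total I = 42 551 811 mm⁴.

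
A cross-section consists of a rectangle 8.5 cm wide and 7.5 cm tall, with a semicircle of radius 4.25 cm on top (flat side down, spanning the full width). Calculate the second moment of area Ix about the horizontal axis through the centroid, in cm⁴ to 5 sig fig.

Ix ≈ 940.24 cm⁴

Split into non-overlapping primitives; take the origin at the lower-left of the bounding box.
Rectangular body: 8.5 × 7.5, A = 63.75 cm², y = 3.75 cm, Ī = 298.8281 cm⁴.
Semicircular cap: semicircle r = 4.25, A = 28.37251 cm², y = 9.303756 cm, Ī = 35.80864 cm⁴.
Centroid: ȳ = ΣA·y / ΣA = 5.460483 cm.
Transfer each piece to the horizontal axis through the centroid using Ī + A·d² with d = y − 5.460483:
  rectangular body: d = -1.710483 cm → contributes +485.3448 cm⁴
  semicircular cap: d = 3.843273 cm → contributes +454.8918 cm⁴
Total I = 940.2366 cm⁴.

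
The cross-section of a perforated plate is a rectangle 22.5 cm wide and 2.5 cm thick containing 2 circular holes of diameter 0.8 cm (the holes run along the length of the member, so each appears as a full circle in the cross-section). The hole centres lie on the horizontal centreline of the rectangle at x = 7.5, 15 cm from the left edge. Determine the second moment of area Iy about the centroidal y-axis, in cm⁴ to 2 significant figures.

Decompose the section into non-overlapping parts with the origin at the bottom-left of its bounding rectangle.
Plate: 22.5 × 2.5, A = 56.25 cm², x = 11.25 cm, Ī = 2 373 cm⁴.
Hole 1 (subtracted): ⌀0.8, A = 0.5027 cm², x = 7.5 cm, Ī = 0.02011 cm⁴.
Hole 2 (subtracted): ⌀0.8, A = 0.5027 cm², x = 15 cm, Ī = 0.02011 cm⁴.
By symmetry the centroid is at mid-width, x̄ = 11.25 cm.
Transfer each piece to the centroidal y-axis using Ī + A·d² with d = x − 11.25:
  plate: d = 0 cm → contributes +2 373 cm⁴
  hole 1: d = -3.75 cm → contributes −7.089 cm⁴
  hole 2: d = 3.75 cm → contributes −7.089 cm⁴
Total I = 2 359 cm⁴.

Iy ≈ 2400 cm⁴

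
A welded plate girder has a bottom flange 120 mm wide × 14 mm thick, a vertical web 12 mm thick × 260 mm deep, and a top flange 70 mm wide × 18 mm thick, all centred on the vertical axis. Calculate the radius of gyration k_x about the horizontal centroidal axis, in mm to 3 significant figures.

k_x ≈ 110 mm

Break the section into simple shapes (no overlaps), measuring from the bottom-left corner of the bounding box.
Bottom plate: 120 × 14, A = 1 680 mm², y = 7 mm, Ī = 27 440 mm⁴.
Web plate: 12 × 260, A = 3 120 mm², y = 144 mm, Ī = 17 576 000 mm⁴.
Top plate: 70 × 18, A = 1 260 mm², y = 283 mm, Ī = 34 020 mm⁴.
Centroid: ȳ = ΣA·y / ΣA = 134.92 mm.
Transfer each piece to the horizontal centroidal axis using Ī + A·d² with d = y − 134.92:
  bottom plate: d = -127.92 mm → contributes +27 518 505 mm⁴
  web plate: d = 9.0792 mm → contributes +17 833 188 mm⁴
  top plate: d = 148.08 mm → contributes +27 662 609 mm⁴
Total I = 73 014 302 mm⁴.
Radius of gyration: k = √(I/A) = √(73 014 302 / 6 060) = 109.77 mm.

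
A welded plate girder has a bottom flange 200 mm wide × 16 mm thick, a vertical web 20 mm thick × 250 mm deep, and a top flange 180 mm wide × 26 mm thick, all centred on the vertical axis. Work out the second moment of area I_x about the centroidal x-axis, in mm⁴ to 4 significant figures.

Break the section into simple shapes (no overlaps), measuring from the bottom-left corner of the bounding box.
Bottom plate: 200 × 16, A = 3 200 mm², y = 8 mm, Ī = 68266.7 mm⁴.
Web plate: 20 × 250, A = 5 000 mm², y = 141 mm, Ī = 26 041 667 mm⁴.
Top plate: 180 × 26, A = 4 680 mm², y = 279 mm, Ī = 263 640 mm⁴.
Centroid: ȳ = ΣA·y / ΣA = 158.099 mm.
Transfer each piece to the centroidal x-axis using Ī + A·d² with d = y − 158.099:
  bottom plate: d = -150.099 mm → contributes +72 163 702 mm⁴
  web plate: d = -17.0994 mm → contributes +27 503 610 mm⁴
  top plate: d = 120.901 mm → contributes +68 671 014 mm⁴
Total I = 168 338 326 mm⁴.

I_x ≈ 1.683 × 10⁸ mm⁴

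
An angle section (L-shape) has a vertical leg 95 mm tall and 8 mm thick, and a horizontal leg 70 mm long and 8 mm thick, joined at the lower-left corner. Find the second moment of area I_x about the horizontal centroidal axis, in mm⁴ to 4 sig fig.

I_x ≈ 1.142 × 10⁶ mm⁴

Break the section into simple shapes (no overlaps), measuring from the bottom-left corner of the bounding box.
Vertical leg: 8 × 95, A = 760 mm², y = 47.5 mm, Ī = 571 583 mm⁴.
Horizontal leg (remainder): 62 × 8, A = 496 mm², y = 4 mm, Ī = 2645.33 mm⁴.
Centroid: ȳ = ΣA·y / ΣA = 30.3217 mm.
Transfer each piece to the horizontal centroidal axis using Ī + A·d² with d = y − 30.3217:
  vertical leg: d = 17.1783 mm → contributes +795 856 mm⁴
  horizontal leg (remainder): d = -26.3217 mm → contributes +346 289 mm⁴
Total I = 1 142 145 mm⁴.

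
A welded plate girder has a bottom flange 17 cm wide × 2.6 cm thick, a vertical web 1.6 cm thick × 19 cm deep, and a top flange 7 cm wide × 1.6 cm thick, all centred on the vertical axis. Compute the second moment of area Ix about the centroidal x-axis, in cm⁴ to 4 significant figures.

Split into non-overlapping primitives; take the origin at the lower-left of the bounding box.
Bottom plate: 17 × 2.6, A = 44.2 cm², y = 1.3 cm, Ī = 24.8993 cm⁴.
Web plate: 1.6 × 19, A = 30.4 cm², y = 12.1 cm, Ī = 914.533 cm⁴.
Top plate: 7 × 1.6, A = 11.2 cm², y = 22.4 cm, Ī = 2.38933 cm⁴.
Centroid: ȳ = ΣA·y / ΣA = 7.88089 cm.
Transfer each piece to the centroidal x-axis using Ī + A·d² with d = y − 7.88089:
  bottom plate: d = -6.58089 cm → contributes +1939.12 cm⁴
  web plate: d = 4.21911 cm → contributes +1455.68 cm⁴
  top plate: d = 14.5191 cm → contributes +2363.4 cm⁴
Total I = 5758.2 cm⁴.

Ix ≈ 5758 cm⁴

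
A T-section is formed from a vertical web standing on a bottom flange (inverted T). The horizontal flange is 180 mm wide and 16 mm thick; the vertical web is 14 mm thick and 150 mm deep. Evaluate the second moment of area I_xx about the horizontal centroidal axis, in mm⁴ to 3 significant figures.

Break the section into simple shapes (no overlaps), measuring from the bottom-left corner of the bounding box.
Flange: 180 × 16, A = 2 880 mm², y = 8 mm, Ī = 61 440 mm⁴.
Web: 14 × 150, A = 2 100 mm², y = 91 mm, Ī = 3 937 500 mm⁴.
Centroid: ȳ = ΣA·y / ΣA = 43 mm.
Transfer each piece to the horizontal centroidal axis using Ī + A·d² with d = y − 43:
  flange: d = -35 mm → contributes +3 589 440 mm⁴
  web: d = 48 mm → contributes +8 775 900 mm⁴
Total I = 12 365 340 mm⁴.

I_xx ≈ 1.24 × 10⁷ mm⁴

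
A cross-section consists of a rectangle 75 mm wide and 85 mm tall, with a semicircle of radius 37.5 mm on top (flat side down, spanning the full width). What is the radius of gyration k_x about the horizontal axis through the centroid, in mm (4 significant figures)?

k_x ≈ 33.53 mm

Split into non-overlapping primitives; take the origin at the lower-left of the bounding box.
Rectangular body: 75 × 85, A = 6 375 mm², y = 42.5 mm, Ī = 3 838 281 mm⁴.
Semicircular cap: semicircle r = 37.5, A = 2208.93 mm², y = 100.915 mm, Ī = 217 049 mm⁴.
Centroid: ȳ = ΣA·y / ΣA = 57.5323 mm.
Transfer each piece to the horizontal axis through the centroid using Ī + A·d² with d = y − 57.5323:
  rectangular body: d = -15.0323 mm → contributes +5 278 832 mm⁴
  semicircular cap: d = 43.3832 mm → contributes +4 374 492 mm⁴
Total I = 9 653 324 mm⁴.
Radius of gyration: k = √(I/A) = √(9 653 324 / 8583.93) = 33.5348 mm.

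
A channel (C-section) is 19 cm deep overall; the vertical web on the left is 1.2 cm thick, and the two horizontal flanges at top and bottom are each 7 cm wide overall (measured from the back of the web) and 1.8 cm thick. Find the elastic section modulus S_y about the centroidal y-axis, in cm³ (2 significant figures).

S_y ≈ 41 cm³

Treat the section as a set of non-overlapping primitives; coordinates are from the bounding-box lower-left.
Web: 1.2 × 19, A = 22.8 cm², x = 0.6 cm, Ī = 2.736 cm⁴.
Top flange (beyond web): 5.8 × 1.8, A = 10.44 cm², x = 4.1 cm, Ī = 29.27 cm⁴.
Bottom flange (beyond web): 5.8 × 1.8, A = 10.44 cm², x = 4.1 cm, Ī = 29.27 cm⁴.
Centroid: x̄ = ΣA·x / ΣA = 2.273 cm.
Transfer each piece to the centroidal y-axis using Ī + A·d² with d = x − 2.273:
  web: d = -1.673 cm → contributes +66.56 cm⁴
  top flange (beyond web): d = 1.827 cm → contributes +64.11 cm⁴
  bottom flange (beyond web): d = 1.827 cm → contributes +64.11 cm⁴
Total I = 194.8 cm⁴.
Extreme fibre distance c = 4.727 cm; S = I/c = 41.21 cm³.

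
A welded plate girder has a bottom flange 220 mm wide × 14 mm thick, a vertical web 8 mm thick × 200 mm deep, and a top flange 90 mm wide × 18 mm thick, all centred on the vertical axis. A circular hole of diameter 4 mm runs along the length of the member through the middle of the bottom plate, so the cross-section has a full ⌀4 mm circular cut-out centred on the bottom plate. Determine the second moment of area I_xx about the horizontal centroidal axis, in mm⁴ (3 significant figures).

Split into non-overlapping primitives; take the origin at the lower-left of the bounding box.
Bottom plate: 220 × 14, A = 3 080 mm², y = 7 mm, Ī = 50 307 mm⁴.
Web plate: 8 × 200, A = 1 600 mm², y = 114 mm, Ī = 5 333 333 mm⁴.
Top plate: 90 × 18, A = 1 620 mm², y = 223 mm, Ī = 43 740 mm⁴.
Hole (subtracted): ⌀4, A = 12.566 mm², y = 7 mm, Ī = 12.566 mm⁴.
Centroid: ȳ = ΣA·y / ΣA = 89.883 mm.
Transfer each piece to the horizontal centroidal axis using Ī + A·d² with d = y − 89.883:
  bottom plate: d = -82.883 mm → contributes +21 208 539 mm⁴
  web plate: d = 24.117 mm → contributes +6 263 958 mm⁴
  top plate: d = 133.12 mm → contributes +28 750 453 mm⁴
  hole: d = -82.883 mm → contributes −86 338 mm⁴
Total I = 56 136 611 mm⁴.

I_xx ≈ 5.61 × 10⁷ mm⁴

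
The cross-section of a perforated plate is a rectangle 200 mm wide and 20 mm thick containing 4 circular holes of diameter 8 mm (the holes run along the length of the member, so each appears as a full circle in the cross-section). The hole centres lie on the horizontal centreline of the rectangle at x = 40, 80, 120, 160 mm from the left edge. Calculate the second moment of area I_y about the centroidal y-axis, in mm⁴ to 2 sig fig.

Decompose the section into non-overlapping parts with the origin at the bottom-left of its bounding rectangle.
Plate: 200 × 20, A = 4 000 mm², x = 100 mm, Ī = 13 333 333 mm⁴.
Hole 1 (subtracted): ⌀8, A = 50.27 mm², x = 40 mm, Ī = 201.1 mm⁴.
Hole 2 (subtracted): ⌀8, A = 50.27 mm², x = 80 mm, Ī = 201.1 mm⁴.
Hole 3 (subtracted): ⌀8, A = 50.27 mm², x = 120 mm, Ī = 201.1 mm⁴.
Hole 4 (subtracted): ⌀8, A = 50.27 mm², x = 160 mm, Ī = 201.1 mm⁴.
By symmetry the centroid is at mid-width, x̄ = 100 mm.
Transfer each piece to the centroidal y-axis using Ī + A·d² with d = x − 100:
  plate: d = 0 mm → contributes +13 333 333 mm⁴
  hole 1: d = -60 mm → contributes −181 157 mm⁴
  hole 2: d = -20 mm → contributes −20 307 mm⁴
  hole 3: d = 20 mm → contributes −20 307 mm⁴
  hole 4: d = 60 mm → contributes −181 157 mm⁴
Total I = 12 930 405 mm⁴.

I_y ≈ 1.3 × 10⁷ mm⁴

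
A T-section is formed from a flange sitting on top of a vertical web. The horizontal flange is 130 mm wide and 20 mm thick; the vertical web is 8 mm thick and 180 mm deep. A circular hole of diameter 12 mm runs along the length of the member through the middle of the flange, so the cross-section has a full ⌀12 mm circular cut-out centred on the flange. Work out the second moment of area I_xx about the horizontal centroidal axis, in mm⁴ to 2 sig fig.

Decompose the section into non-overlapping parts with the origin at the bottom-left of its bounding rectangle.
Flange: 130 × 20, A = 2 600 mm², y = 190 mm, Ī = 86 667 mm⁴.
Web: 8 × 180, A = 1 440 mm², y = 90 mm, Ī = 3 888 000 mm⁴.
Hole (subtracted): ⌀12, A = 113.1 mm², y = 190 mm, Ī = 1 018 mm⁴.
Centroid: ȳ = ΣA·y / ΣA = 153.3 mm.
Transfer each piece to the horizontal centroidal axis using Ī + A·d² with d = y − 153.3:
  flange: d = 36.67 mm → contributes +3 582 881 mm⁴
  web: d = -63.33 mm → contributes +9 663 370 mm⁴
  hole: d = 36.67 mm → contributes −153 100 mm⁴
Total I = 13 093 151 mm⁴.

I_xx ≈ 1.3 × 10⁷ mm⁴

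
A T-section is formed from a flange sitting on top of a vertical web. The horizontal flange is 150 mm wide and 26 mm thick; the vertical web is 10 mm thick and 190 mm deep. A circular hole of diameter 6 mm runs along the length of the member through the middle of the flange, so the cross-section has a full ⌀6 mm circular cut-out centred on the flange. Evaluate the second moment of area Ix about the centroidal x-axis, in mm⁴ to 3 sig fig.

Ix ≈ 2.08 × 10⁷ mm⁴

Break the section into simple shapes (no overlaps), measuring from the bottom-left corner of the bounding box.
Flange: 150 × 26, A = 3 900 mm², y = 203 mm, Ī = 219 700 mm⁴.
Web: 10 × 190, A = 1 900 mm², y = 95 mm, Ī = 5 715 833 mm⁴.
Hole (subtracted): ⌀6, A = 28.274 mm², y = 203 mm, Ī = 63.617 mm⁴.
Centroid: ȳ = ΣA·y / ΣA = 167.45 mm.
Transfer each piece to the centroidal x-axis using Ī + A·d² with d = y − 167.45:
  flange: d = 35.553 mm → contributes +5 149 258 mm⁴
  web: d = -72.447 mm → contributes +15 688 215 mm⁴
  hole: d = 35.553 mm → contributes −35 802 mm⁴
Total I = 20 801 671 mm⁴.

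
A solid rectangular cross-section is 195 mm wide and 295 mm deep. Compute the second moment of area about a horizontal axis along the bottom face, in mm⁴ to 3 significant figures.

I_base ≈ 1.67 × 10⁹ mm⁴

The section: 195 × 295, A = 57 525 mm², y = 147.5 mm, Ī = 417 176 094 mm⁴.
Transfer it to the bottom edge using Ī + A·d² with d = y − 0:
  the section: d = 147.5 mm → contributes +1 668 704 375 mm⁴
Total I = 1 668 704 375 mm⁴.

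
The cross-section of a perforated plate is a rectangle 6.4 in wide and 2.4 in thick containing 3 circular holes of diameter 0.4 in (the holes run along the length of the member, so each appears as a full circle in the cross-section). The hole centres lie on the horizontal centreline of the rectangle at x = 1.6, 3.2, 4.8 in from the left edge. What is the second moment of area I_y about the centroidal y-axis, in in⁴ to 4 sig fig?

Break the section into simple shapes (no overlaps), measuring from the bottom-left corner of the bounding box.
Plate: 6.4 × 2.4, A = 15.36 in², x = 3.2 in, Ī = 52.4288 in⁴.
Hole 1 (subtracted): ⌀0.4, A = 0.125664 in², x = 1.6 in, Ī = 0.00125664 in⁴.
Hole 2 (subtracted): ⌀0.4, A = 0.125664 in², x = 3.2 in, Ī = 0.00125664 in⁴.
Hole 3 (subtracted): ⌀0.4, A = 0.125664 in², x = 4.8 in, Ī = 0.00125664 in⁴.
By symmetry the centroid is at mid-width, x̄ = 3.2 in.
Transfer each piece to the centroidal y-axis using Ī + A·d² with d = x − 3.2:
  plate: d = 0 in → contributes +52.4288 in⁴
  hole 1: d = -1.6 in → contributes −0.322956 in⁴
  hole 2: d = 0 in → contributes −0.00125664 in⁴
  hole 3: d = 1.6 in → contributes −0.322956 in⁴
Total I = 51.7816 in⁴.

I_y ≈ 51.78 in⁴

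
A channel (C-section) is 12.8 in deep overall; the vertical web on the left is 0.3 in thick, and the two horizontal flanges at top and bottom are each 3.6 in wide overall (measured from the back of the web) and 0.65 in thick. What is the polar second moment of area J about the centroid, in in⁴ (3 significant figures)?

Decompose the section into non-overlapping parts with the origin at the bottom-left of its bounding rectangle.
Web: 0.3 × 12.8, A = 3.84 in², y = 6.4 in, Ī = 52.429 in⁴.
Top flange (beyond web): 3.3 × 0.65, A = 2.145 in², y = 12.475 in, Ī = 0.075522 in⁴.
Bottom flange (beyond web): 3.3 × 0.65, A = 2.145 in², y = 0.325 in, Ī = 0.075522 in⁴.
By symmetry the centroid is at mid-height, ȳ = 6.4 in.
Transfer each piece to the centroidal x-axis using Ī + A·d² with d = y − 6.4:
  web: d = 0 in → contributes +52.429 in⁴
  top flange (beyond web): d = 6.075 in → contributes +79.238 in⁴
  bottom flange (beyond web): d = -6.075 in → contributes +79.238 in⁴
Total I = 210.9 in⁴.
For the y-axis: x̄ = 1.0998 in.
Repeating about the centroidal y-axis gives I_y = 10.487 in⁴.
Polar second moment: J = I_x + I_y = 221.39 in⁴.

J ≈ 221 in⁴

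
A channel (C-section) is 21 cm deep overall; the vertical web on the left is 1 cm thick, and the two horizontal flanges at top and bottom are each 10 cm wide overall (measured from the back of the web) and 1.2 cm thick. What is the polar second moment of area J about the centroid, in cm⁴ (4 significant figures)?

Split into non-overlapping primitives; take the origin at the lower-left of the bounding box.
Web: 1 × 21, A = 21 cm², y = 10.5 cm, Ī = 771.75 cm⁴.
Top flange (beyond web): 9 × 1.2, A = 10.8 cm², y = 20.4 cm, Ī = 1.296 cm⁴.
Bottom flange (beyond web): 9 × 1.2, A = 10.8 cm², y = 0.6 cm, Ī = 1.296 cm⁴.
By symmetry the centroid is at mid-height, ȳ = 10.5 cm.
Transfer each piece to the centroidal x-axis using Ī + A·d² with d = y − 10.5:
  web: d = 0 cm → contributes +771.75 cm⁴
  top flange (beyond web): d = 9.9 cm → contributes +1059.8 cm⁴
  bottom flange (beyond web): d = -9.9 cm → contributes +1059.8 cm⁴
Total I = 2891.36 cm⁴.
For the y-axis: x̄ = 3.03521 cm.
Repeating about the centroidal y-axis gives I_y = 413.747 cm⁴.
Polar second moment: J = I_x + I_y = 3305.11 cm⁴.

J ≈ 3305 cm⁴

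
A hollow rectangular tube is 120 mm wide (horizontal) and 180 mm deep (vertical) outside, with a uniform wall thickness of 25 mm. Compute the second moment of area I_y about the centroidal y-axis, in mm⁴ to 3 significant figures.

Break the section into simple shapes (no overlaps), measuring from the bottom-left corner of the bounding box.
Outer rectangle: 120 × 180, A = 21 600 mm², x = 60 mm, Ī = 25 920 000 mm⁴.
Inner void (subtracted): 70 × 130, A = 9 100 mm², x = 60 mm, Ī = 3 715 833 mm⁴.
By symmetry the centroid is at mid-width, x̄ = 60 mm.
All pieces are centred on the centroidal y-axis, so I = ΣĪ (holes subtracted) = 22 204 167 mm⁴.

I_y ≈ 2.22 × 10⁷ mm⁴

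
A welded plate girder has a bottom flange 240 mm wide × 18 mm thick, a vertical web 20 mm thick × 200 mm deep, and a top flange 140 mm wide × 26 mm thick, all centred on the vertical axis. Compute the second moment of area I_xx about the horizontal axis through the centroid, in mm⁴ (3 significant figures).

I_xx ≈ 1.11 × 10⁸ mm⁴

Split into non-overlapping primitives; take the origin at the lower-left of the bounding box.
Bottom plate: 240 × 18, A = 4 320 mm², y = 9 mm, Ī = 116 640 mm⁴.
Web plate: 20 × 200, A = 4 000 mm², y = 118 mm, Ī = 13 333 333 mm⁴.
Top plate: 140 × 26, A = 3 640 mm², y = 231 mm, Ī = 205 053 mm⁴.
Centroid: ȳ = ΣA·y / ΣA = 113.02 mm.
Transfer each piece to the horizontal axis through the centroid using Ī + A·d² with d = y − 113.02:
  bottom plate: d = -104.02 mm → contributes +46 859 793 mm⁴
  web plate: d = 4.9799 mm → contributes +13 432 532 mm⁴
  top plate: d = 117.98 mm → contributes +50 871 177 mm⁴
Total I = 111 163 502 mm⁴.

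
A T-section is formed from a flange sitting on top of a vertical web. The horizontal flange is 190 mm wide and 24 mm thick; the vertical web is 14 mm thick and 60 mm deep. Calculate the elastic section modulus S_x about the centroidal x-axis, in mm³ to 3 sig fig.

S_x ≈ 2.63 × 10⁴ mm³

Treat the section as a set of non-overlapping primitives; coordinates are from the bounding-box lower-left.
Flange: 190 × 24, A = 4 560 mm², y = 72 mm, Ī = 218 880 mm⁴.
Web: 14 × 60, A = 840 mm², y = 30 mm, Ī = 252 000 mm⁴.
Centroid: ȳ = ΣA·y / ΣA = 65.467 mm.
Transfer each piece to the centroidal x-axis using Ī + A·d² with d = y − 65.467:
  flange: d = 6.5333 mm → contributes +413 521 mm⁴
  web: d = -35.467 mm → contributes +1 308 623 mm⁴
Total I = 1 722 144 mm⁴.
Extreme fibre distance c = 65.467 mm; S = I/c = 26 306 mm³.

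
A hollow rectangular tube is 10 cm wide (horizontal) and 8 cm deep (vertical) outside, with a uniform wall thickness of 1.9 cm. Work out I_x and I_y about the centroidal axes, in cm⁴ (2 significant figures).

Treat the section as a set of non-overlapping primitives; coordinates are from the bounding-box lower-left.
Outer rectangle: 10 × 8, A = 80 cm², y = 4 cm, Ī = 426.7 cm⁴.
Inner void (subtracted): 6.2 × 4.2, A = 26.04 cm², y = 4 cm, Ī = 38.28 cm⁴.
By symmetry the centroid is at mid-height, ȳ = 4 cm.
All pieces are centred on the centroidal x-axis, so I = ΣĪ (holes subtracted) = 388.4 cm⁴.
Repeating about the centroidal y-axis gives I_y = 583.3 cm⁴.

I_x ≈ 390 cm⁴, I_y ≈ 580 cm⁴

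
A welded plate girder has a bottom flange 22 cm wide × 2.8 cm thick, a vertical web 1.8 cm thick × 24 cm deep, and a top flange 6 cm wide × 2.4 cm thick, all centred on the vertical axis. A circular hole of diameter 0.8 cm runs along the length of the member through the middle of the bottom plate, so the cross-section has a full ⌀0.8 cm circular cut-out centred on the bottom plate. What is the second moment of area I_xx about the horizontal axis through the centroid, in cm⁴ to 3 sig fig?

Split into non-overlapping primitives; take the origin at the lower-left of the bounding box.
Bottom plate: 22 × 2.8, A = 61.6 cm², y = 1.4 cm, Ī = 40.245 cm⁴.
Web plate: 1.8 × 24, A = 43.2 cm², y = 14.8 cm, Ī = 2073.6 cm⁴.
Top plate: 6 × 2.4, A = 14.4 cm², y = 28 cm, Ī = 6.912 cm⁴.
Hole (subtracted): ⌀0.8, A = 0.50265 cm², y = 1.4 cm, Ī = 0.020106 cm⁴.
Centroid: ȳ = ΣA·y / ΣA = 9.504 cm.
Transfer each piece to the horizontal axis through the centroid using Ī + A·d² with d = y − 9.504:
  bottom plate: d = -8.104 cm → contributes +4085.8 cm⁴
  web plate: d = 5.296 cm → contributes +3285.3 cm⁴
  top plate: d = 18.496 cm → contributes +4933.2 cm⁴
  hole: d = -8.104 cm → contributes −33.032 cm⁴
Total I = 12 271 cm⁴.

I_xx ≈ 1.23 × 10⁴ cm⁴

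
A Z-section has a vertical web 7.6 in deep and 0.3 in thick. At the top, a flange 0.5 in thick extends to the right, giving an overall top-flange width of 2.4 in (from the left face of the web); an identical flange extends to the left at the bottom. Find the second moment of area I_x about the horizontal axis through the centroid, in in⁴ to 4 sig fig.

I_x ≈ 37.48 in⁴

Split into non-overlapping primitives; take the origin at the lower-left of the bounding box.
Web: 0.3 × 7.6, A = 2.28 in², y = 3.8 in, Ī = 10.9744 in⁴.
Top flange (beyond web): 2.1 × 0.5, A = 1.05 in², y = 7.35 in, Ī = 0.021875 in⁴.
Bottom flange (beyond web): 2.1 × 0.5, A = 1.05 in², y = 0.25 in, Ī = 0.021875 in⁴.
Centroid: ȳ = ΣA·y / ΣA = 3.8 in.
Transfer each piece to the horizontal axis through the centroid using Ī + A·d² with d = y − 3.8:
  web: d = 0 in → contributes +10.9744 in⁴
  top flange (beyond web): d = 3.55 in → contributes +13.2545 in⁴
  bottom flange (beyond web): d = -3.55 in → contributes +13.2545 in⁴
Total I = 37.4834 in⁴.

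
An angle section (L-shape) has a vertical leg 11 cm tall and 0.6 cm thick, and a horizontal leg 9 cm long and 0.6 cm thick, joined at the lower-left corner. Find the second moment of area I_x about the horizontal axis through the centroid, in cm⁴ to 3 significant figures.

I_x ≈ 144 cm⁴

Split into non-overlapping primitives; take the origin at the lower-left of the bounding box.
Vertical leg: 0.6 × 11, A = 6.6 cm², y = 5.5 cm, Ī = 66.55 cm⁴.
Horizontal leg (remainder): 8.4 × 0.6, A = 5.04 cm², y = 0.3 cm, Ī = 0.1512 cm⁴.
Centroid: ȳ = ΣA·y / ΣA = 3.2485 cm.
Transfer each piece to the horizontal axis through the centroid using Ī + A·d² with d = y − 3.2485:
  vertical leg: d = 2.2515 cm → contributes +100.01 cm⁴
  horizontal leg (remainder): d = -2.9485 cm → contributes +43.966 cm⁴
Total I = 143.97 cm⁴.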